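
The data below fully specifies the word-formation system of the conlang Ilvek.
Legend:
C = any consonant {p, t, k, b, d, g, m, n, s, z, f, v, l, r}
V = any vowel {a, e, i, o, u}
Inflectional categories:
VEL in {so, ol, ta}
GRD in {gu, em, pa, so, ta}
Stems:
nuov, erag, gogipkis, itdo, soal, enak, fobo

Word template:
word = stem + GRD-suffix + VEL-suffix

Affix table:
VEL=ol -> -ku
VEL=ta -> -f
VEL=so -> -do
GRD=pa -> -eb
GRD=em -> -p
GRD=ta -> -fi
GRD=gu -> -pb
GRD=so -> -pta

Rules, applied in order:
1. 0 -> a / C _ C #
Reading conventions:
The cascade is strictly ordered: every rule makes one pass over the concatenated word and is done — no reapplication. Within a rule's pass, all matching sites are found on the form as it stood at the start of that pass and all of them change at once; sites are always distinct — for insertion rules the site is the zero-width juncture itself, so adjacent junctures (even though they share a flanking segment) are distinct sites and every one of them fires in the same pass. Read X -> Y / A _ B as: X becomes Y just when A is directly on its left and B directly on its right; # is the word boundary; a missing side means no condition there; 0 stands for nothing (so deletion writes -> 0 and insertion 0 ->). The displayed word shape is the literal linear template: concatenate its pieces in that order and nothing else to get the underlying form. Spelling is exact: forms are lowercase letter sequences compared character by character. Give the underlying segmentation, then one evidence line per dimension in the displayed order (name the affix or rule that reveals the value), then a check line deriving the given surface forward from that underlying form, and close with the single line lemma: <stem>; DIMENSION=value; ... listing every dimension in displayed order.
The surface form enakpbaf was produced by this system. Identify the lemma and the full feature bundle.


underlying: enak-pb-f
VEL=ta - signalled by the affix -f
GRD=gu - signalled by the affix -pb
check: enakpbf -> enakpbaf
lemma: enak; VEL=ta; GRD=gu


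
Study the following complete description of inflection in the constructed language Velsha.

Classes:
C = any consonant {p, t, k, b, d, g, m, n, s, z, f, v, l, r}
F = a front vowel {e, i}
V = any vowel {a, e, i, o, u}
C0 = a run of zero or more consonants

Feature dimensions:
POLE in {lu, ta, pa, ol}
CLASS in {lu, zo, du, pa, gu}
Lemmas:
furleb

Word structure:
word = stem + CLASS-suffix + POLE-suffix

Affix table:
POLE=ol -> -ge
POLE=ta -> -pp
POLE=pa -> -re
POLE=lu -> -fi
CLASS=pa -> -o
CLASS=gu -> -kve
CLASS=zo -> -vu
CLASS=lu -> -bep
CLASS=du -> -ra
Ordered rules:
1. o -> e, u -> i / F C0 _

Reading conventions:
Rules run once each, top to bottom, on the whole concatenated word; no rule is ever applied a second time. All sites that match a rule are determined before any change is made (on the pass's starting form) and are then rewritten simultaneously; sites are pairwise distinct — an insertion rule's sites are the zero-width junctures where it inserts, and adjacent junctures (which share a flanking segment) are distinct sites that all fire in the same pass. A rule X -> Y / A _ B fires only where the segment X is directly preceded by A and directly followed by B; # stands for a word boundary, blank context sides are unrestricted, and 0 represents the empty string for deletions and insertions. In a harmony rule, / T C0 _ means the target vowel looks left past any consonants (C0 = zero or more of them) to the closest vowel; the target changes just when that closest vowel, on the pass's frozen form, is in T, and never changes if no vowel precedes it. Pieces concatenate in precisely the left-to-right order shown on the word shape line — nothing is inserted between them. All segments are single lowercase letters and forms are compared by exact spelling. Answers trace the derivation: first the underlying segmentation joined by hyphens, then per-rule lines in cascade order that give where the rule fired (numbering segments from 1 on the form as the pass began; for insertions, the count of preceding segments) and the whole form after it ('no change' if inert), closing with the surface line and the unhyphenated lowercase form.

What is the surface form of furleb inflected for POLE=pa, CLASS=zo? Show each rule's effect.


underlying: furleb-vu-re
1. o -> e, u -> i / F C0 _: fires at position(s) 8: furlebvire
surface: furlebvire


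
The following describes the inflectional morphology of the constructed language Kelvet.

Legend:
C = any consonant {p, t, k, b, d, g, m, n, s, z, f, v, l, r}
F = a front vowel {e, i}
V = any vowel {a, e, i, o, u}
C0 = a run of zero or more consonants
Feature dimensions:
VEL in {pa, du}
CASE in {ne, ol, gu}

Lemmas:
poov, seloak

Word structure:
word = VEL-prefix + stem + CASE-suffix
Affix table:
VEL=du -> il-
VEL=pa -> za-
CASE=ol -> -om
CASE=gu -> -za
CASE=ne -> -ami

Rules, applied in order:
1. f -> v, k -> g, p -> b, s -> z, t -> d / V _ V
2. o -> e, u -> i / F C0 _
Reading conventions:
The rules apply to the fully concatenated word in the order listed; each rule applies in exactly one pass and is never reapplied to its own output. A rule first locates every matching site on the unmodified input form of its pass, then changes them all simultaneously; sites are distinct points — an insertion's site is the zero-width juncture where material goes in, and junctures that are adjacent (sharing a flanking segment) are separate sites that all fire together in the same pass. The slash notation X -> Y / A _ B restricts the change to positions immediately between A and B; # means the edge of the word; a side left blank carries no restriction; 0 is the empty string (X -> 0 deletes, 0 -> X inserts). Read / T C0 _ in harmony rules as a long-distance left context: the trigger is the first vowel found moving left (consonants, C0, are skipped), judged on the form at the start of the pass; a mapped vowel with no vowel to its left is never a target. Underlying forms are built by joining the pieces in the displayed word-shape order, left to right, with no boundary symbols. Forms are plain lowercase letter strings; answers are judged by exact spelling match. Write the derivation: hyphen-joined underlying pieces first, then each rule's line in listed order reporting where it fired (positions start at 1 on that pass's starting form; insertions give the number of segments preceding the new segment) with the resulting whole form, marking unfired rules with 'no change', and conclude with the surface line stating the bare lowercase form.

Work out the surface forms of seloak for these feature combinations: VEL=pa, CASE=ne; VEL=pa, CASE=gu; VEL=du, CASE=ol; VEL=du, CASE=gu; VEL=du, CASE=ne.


cell VEL=pa, CASE=ne:
underlying: za-seloak-ami
1. f -> v, k -> g, p -> b, s -> z, t -> d / V _ V: fires at position(s) 3, 8: zazeloagami
2. o -> e, u -> i / F C0 _: fires at position(s) 6: zazeleagami
surface: zazeleagami

cell VEL=pa, CASE=gu:
underlying: za-seloak-za
1. f -> v, k -> g, p -> b, s -> z, t -> d / V _ V: fires at position(s) 3: zazeloakza
2. o -> e, u -> i / F C0 _: fires at position(s) 6: zazeleakza
surface: zazeleakza

cell VEL=du, CASE=ol:
underlying: il-seloak-om
1. f -> v, k -> g, p -> b, s -> z, t -> d / V _ V: fires at position(s) 8: ilseloagom
2. o -> e, u -> i / F C0 _: fires at position(s) 6: ilseleagom
surface: ilseleagom

cell VEL=du, CASE=gu:
underlying: il-seloak-za
1. f -> v, k -> g, p -> b, s -> z, t -> d / V _ V: no change
2. o -> e, u -> i / F C0 _: fires at position(s) 6: ilseleakza
surface: ilseleakza

cell VEL=du, CASE=ne:
underlying: il-seloak-ami
1. f -> v, k -> g, p -> b, s -> z, t -> d / V _ V: fires at position(s) 8: ilseloagami
2. o -> e, u -> i / F C0 _: fires at position(s) 6: ilseleagami
surface: ilseleagami


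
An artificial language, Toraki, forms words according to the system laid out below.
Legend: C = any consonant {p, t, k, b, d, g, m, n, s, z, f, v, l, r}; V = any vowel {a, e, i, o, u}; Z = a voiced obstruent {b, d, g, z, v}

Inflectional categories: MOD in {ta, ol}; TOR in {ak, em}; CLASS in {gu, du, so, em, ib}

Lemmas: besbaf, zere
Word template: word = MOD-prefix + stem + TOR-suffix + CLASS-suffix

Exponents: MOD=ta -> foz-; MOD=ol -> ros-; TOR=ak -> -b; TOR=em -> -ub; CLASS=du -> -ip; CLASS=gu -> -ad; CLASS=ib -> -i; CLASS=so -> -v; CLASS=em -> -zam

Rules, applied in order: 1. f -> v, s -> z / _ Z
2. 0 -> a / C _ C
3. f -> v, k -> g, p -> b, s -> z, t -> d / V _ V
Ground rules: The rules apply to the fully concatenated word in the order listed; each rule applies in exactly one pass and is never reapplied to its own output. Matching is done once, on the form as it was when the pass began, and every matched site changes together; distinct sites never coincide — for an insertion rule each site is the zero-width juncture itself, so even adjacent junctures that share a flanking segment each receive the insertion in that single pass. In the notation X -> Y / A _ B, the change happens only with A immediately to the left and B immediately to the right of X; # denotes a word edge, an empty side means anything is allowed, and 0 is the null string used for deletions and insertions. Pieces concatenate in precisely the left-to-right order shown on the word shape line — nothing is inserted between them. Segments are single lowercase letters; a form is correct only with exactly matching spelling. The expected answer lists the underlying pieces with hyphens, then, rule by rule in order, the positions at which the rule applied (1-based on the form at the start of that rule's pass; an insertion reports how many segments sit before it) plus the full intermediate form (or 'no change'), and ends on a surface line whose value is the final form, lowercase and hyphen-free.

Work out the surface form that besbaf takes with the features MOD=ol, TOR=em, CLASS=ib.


underlying: ros-besbaf-ub-i
1. f -> v, s -> z / _ Z: fires at position(s) 3, 6: rozbezbafubi
2. 0 -> a / C _ C: inserts after position(s) 3, 6: rozabezabafubi
3. f -> v, k -> g, p -> b, s -> z, t -> d / V _ V: fires at position(s) 11: rozabezabavubi
surface: rozabezabavubi


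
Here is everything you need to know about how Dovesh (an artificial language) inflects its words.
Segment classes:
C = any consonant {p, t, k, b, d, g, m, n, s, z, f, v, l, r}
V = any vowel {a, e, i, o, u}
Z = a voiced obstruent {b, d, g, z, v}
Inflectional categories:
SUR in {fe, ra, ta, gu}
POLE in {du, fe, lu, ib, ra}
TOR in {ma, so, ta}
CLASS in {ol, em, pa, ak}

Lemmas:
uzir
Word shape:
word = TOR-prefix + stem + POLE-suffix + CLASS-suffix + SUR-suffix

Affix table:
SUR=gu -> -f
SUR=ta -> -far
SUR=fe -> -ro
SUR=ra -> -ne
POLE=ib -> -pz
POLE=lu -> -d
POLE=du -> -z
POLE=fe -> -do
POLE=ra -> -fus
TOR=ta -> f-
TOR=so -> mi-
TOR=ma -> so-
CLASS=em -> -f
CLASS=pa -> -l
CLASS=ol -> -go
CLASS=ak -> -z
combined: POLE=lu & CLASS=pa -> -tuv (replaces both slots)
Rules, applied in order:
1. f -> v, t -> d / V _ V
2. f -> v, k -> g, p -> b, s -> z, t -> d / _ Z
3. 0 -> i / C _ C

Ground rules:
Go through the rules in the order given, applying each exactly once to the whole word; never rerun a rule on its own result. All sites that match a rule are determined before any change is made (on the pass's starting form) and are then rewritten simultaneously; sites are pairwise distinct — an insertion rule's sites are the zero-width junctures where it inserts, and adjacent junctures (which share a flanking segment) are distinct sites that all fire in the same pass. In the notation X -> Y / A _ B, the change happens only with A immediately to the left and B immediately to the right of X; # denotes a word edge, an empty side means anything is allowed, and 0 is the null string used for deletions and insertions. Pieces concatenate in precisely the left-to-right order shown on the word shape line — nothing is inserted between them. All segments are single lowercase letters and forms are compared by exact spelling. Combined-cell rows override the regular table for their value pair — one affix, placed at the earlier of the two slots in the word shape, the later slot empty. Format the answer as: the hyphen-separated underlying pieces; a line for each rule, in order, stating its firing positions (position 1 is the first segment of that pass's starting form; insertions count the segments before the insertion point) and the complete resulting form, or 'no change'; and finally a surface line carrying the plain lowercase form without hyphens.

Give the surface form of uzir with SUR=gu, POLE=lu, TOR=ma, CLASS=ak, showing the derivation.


underlying: so-uzir-d-z-f
1. f -> v, t -> d / V _ V: no change
2. f -> v, k -> g, p -> b, s -> z, t -> d / _ Z: no change
3. 0 -> i / C _ C: inserts after position(s) 6, 7, 8: souziridizif
surface: souziridizif


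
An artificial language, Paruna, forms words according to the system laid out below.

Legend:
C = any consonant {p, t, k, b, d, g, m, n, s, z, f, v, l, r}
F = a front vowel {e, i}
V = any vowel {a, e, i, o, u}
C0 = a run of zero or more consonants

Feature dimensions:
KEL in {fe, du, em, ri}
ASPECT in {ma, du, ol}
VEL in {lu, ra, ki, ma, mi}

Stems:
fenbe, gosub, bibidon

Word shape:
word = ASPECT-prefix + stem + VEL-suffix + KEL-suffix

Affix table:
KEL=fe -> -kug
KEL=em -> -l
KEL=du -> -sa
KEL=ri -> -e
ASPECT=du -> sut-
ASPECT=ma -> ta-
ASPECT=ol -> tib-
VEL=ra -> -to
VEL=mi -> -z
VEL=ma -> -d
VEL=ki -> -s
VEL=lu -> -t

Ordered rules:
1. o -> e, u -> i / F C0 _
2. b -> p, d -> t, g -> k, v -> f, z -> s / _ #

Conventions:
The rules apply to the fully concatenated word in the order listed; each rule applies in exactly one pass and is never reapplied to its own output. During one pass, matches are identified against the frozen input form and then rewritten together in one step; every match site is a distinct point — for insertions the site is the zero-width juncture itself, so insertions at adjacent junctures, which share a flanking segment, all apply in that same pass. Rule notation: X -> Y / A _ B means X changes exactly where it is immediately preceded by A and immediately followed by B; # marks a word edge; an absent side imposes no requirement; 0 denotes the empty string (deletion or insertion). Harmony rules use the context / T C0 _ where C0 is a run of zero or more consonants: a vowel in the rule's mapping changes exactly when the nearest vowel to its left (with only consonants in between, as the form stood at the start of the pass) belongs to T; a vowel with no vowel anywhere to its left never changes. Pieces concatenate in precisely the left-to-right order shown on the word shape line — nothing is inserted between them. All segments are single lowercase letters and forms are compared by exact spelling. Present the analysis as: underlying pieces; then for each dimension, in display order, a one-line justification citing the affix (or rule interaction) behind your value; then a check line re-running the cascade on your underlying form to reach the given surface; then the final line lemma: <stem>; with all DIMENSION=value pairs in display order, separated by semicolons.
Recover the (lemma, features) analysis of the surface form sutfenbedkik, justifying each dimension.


underlying: sut-fenbe-d-kug
KEL=fe - signalled by the affix -kug
ASPECT=du - signalled by the affix sut-
VEL=ma - signalled by the affix -d
check: sutfenbedkug -> sutfenbedkig -> sutfenbedkik
lemma: fenbe; KEL=fe; ASPECT=du; VEL=ma


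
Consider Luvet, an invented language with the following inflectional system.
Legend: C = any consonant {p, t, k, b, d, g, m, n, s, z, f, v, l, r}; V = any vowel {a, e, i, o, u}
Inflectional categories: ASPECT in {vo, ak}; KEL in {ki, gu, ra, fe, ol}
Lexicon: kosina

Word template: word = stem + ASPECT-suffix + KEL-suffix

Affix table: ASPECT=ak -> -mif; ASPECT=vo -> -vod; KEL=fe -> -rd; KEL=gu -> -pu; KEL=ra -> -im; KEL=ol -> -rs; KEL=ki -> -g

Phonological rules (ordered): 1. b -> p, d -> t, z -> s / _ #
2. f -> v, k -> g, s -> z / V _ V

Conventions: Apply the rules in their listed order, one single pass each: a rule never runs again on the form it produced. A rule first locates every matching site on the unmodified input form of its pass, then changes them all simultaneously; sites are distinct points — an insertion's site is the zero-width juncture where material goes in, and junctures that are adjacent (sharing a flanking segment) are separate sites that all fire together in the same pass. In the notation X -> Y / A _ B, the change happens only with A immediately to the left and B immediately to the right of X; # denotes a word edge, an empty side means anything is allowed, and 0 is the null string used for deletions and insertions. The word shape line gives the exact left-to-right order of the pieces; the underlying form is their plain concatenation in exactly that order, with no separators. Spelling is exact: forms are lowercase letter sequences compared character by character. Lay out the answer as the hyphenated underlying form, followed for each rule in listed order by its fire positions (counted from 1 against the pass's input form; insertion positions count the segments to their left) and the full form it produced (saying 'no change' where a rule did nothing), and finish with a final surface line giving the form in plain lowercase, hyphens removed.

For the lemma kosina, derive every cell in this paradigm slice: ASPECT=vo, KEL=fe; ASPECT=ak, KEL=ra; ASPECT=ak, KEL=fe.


cell ASPECT=vo, KEL=fe:
underlying: kosina-vod-rd
1. b -> p, d -> t, z -> s / _ #: fires at position(s) 11: kosinavodrt
2. f -> v, k -> g, s -> z / V _ V: fires at position(s) 3: kozinavodrt
surface: kozinavodrt

cell ASPECT=ak, KEL=ra:
underlying: kosina-mif-im
1. b -> p, d -> t, z -> s / _ #: no change
2. f -> v, k -> g, s -> z / V _ V: fires at position(s) 3, 9: kozinamivim
surface: kozinamivim

cell ASPECT=ak, KEL=fe:
underlying: kosina-mif-rd
1. b -> p, d -> t, z -> s / _ #: fires at position(s) 11: kosinamifrt
2. f -> v, k -> g, s -> z / V _ V: fires at position(s) 3: kozinamifrt
surface: kozinamifrt


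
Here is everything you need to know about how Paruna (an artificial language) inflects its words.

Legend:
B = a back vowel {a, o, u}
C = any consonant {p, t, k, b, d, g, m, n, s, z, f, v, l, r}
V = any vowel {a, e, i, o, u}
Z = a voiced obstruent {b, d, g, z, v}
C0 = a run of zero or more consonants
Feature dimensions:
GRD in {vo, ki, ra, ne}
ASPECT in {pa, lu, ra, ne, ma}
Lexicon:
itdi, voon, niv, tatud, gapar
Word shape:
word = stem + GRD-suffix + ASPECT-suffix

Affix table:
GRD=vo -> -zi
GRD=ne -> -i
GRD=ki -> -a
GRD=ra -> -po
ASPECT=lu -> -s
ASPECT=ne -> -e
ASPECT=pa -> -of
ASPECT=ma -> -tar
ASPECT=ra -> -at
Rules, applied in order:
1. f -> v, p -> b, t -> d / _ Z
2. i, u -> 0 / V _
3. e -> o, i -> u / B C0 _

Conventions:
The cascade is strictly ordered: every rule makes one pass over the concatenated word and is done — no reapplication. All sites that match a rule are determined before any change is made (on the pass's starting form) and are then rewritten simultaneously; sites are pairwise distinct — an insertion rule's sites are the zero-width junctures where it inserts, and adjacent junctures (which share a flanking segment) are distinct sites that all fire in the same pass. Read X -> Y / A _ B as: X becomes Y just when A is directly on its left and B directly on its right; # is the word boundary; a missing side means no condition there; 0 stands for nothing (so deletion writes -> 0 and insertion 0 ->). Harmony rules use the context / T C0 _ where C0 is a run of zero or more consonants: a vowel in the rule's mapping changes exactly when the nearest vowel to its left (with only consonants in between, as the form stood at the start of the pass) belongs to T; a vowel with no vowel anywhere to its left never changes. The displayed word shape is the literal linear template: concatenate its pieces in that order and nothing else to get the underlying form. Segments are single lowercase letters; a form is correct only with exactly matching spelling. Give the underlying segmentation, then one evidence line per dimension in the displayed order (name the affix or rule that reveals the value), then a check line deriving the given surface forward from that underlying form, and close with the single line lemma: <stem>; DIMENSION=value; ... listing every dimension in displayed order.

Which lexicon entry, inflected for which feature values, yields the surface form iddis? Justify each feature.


underlying: itdi-i-s
GRD=ne - signalled by the affix -i
ASPECT=lu - signalled by the affix -s
check: itdiis -> iddiis -> iddis -> iddis
lemma: itdi; GRD=ne; ASPECT=lu


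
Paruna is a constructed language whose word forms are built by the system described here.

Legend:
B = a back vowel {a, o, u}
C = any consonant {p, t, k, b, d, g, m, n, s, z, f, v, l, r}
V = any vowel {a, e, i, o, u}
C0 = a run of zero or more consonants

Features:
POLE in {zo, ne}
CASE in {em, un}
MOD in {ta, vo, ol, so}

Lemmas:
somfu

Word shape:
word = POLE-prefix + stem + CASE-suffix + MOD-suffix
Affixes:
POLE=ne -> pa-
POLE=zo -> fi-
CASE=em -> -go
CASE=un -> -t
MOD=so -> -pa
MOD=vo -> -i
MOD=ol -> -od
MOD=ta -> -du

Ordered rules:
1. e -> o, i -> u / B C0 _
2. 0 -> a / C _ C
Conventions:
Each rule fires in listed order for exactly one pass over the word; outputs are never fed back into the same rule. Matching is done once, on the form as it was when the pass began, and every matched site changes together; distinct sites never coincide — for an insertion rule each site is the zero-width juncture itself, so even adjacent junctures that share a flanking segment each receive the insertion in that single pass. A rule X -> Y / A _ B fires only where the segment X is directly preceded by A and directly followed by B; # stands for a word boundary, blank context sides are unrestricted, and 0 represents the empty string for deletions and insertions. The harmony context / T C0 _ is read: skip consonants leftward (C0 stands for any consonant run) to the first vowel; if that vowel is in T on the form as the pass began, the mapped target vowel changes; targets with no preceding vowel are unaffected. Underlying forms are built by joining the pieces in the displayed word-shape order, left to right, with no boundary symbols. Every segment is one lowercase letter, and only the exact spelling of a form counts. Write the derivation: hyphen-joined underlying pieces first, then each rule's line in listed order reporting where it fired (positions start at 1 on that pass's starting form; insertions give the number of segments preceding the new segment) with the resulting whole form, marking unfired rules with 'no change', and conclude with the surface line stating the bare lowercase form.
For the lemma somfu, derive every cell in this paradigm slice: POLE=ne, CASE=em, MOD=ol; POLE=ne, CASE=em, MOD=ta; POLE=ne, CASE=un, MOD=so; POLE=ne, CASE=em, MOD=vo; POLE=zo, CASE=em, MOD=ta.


cell POLE=ne, CASE=em, MOD=ol:
underlying: pa-somfu-go-od
1. e -> o, i -> u / B C0 _: no change
2. 0 -> a / C _ C: inserts after position(s) 5: pasomafugood
surface: pasomafugood

cell POLE=ne, CASE=em, MOD=ta:
underlying: pa-somfu-go-du
1. e -> o, i -> u / B C0 _: no change
2. 0 -> a / C _ C: inserts after position(s) 5: pasomafugodu
surface: pasomafugodu

cell POLE=ne, CASE=un, MOD=so:
underlying: pa-somfu-t-pa
1. e -> o, i -> u / B C0 _: no change
2. 0 -> a / C _ C: inserts after position(s) 5, 8: pasomafutapa
surface: pasomafutapa

cell POLE=ne, CASE=em, MOD=vo:
underlying: pa-somfu-go-i
1. e -> o, i -> u / B C0 _: fires at position(s) 10: pasomfugou
2. 0 -> a / C _ C: inserts after position(s) 5: pasomafugou
surface: pasomafugou

cell POLE=zo, CASE=em, MOD=ta:
underlying: fi-somfu-go-du
1. e -> o, i -> u / B C0 _: no change
2. 0 -> a / C _ C: inserts after position(s) 5: fisomafugodu
surface: fisomafugodu


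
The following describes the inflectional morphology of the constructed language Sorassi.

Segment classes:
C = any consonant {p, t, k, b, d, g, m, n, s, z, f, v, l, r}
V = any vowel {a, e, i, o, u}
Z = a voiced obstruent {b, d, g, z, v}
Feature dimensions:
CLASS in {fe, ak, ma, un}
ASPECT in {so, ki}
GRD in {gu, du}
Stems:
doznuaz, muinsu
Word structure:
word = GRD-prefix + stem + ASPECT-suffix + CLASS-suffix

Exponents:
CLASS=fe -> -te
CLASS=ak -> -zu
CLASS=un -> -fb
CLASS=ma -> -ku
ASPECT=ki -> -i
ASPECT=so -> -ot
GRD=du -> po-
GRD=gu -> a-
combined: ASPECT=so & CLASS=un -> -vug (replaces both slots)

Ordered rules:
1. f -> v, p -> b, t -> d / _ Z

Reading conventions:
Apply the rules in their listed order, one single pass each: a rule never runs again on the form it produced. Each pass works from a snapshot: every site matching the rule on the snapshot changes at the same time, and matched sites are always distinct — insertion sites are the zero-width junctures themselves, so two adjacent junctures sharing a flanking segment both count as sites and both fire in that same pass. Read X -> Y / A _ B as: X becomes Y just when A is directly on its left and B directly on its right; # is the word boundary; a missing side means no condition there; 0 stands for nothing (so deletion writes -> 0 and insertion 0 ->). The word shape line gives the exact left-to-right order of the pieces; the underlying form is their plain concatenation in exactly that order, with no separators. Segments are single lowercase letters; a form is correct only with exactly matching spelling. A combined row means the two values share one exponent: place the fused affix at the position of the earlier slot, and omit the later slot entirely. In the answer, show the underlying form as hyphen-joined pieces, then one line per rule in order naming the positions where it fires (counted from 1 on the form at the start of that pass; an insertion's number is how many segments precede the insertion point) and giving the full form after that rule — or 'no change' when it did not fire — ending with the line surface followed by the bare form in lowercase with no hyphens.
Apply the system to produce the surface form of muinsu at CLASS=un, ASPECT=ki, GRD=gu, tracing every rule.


underlying: a-muinsu-i-fb
1. f -> v, p -> b, t -> d / _ Z: fires at position(s) 9: amuinsuivb
surface: amuinsuivb


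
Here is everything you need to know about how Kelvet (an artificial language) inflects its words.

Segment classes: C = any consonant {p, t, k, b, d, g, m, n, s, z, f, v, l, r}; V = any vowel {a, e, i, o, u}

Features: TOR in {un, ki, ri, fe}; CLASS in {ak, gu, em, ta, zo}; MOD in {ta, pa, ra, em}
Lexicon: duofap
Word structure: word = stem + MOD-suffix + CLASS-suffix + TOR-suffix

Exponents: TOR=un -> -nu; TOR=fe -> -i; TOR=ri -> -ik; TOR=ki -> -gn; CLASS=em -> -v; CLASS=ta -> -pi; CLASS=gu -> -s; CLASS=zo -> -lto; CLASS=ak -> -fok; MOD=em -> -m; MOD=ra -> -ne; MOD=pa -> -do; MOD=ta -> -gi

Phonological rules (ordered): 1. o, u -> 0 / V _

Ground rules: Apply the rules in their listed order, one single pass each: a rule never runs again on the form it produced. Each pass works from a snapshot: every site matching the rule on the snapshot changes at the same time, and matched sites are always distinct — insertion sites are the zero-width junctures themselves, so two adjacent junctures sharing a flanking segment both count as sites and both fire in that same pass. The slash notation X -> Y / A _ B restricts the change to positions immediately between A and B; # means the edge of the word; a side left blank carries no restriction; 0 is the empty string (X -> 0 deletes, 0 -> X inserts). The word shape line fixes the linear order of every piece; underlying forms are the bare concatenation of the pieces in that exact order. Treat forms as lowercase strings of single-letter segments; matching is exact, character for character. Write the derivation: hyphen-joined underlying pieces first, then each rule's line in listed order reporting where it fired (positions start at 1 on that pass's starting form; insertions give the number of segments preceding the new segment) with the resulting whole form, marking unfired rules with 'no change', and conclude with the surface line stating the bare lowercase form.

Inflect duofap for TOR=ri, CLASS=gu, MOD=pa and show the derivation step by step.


underlying: duofap-do-s-ik
1. o, u -> 0 / V _: fires at position(s) 3: dufapdosik
surface: dufapdosik


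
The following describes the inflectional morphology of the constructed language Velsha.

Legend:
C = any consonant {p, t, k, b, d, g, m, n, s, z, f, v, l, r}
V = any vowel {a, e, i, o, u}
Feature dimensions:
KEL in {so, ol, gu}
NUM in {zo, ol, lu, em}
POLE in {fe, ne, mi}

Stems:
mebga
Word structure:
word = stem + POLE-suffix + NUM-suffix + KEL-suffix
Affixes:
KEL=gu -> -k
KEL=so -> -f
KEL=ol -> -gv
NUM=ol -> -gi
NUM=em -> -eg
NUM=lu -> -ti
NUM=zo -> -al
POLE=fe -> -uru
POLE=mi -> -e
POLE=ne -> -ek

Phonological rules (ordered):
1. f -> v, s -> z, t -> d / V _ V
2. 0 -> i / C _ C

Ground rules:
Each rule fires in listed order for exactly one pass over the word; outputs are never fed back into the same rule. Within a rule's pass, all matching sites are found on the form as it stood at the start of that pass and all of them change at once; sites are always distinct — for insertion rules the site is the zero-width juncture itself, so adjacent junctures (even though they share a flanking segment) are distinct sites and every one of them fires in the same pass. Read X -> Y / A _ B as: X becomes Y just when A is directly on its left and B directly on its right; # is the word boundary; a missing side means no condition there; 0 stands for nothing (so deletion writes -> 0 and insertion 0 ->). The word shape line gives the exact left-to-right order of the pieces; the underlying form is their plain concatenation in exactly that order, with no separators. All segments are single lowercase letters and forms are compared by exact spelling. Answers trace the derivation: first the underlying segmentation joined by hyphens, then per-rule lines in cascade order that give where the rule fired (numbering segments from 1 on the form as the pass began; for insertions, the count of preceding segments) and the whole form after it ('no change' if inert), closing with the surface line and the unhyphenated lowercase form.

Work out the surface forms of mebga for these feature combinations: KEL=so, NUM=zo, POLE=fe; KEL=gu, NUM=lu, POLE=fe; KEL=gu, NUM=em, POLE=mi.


cell KEL=so, NUM=zo, POLE=fe:
underlying: mebga-uru-al-f
1. f -> v, s -> z, t -> d / V _ V: no change
2. 0 -> i / C _ C: inserts after position(s) 3, 10: mebigaurualif
surface: mebigaurualif

cell KEL=gu, NUM=lu, POLE=fe:
underlying: mebga-uru-ti-k
1. f -> v, s -> z, t -> d / V _ V: fires at position(s) 9: mebgaurudik
2. 0 -> i / C _ C: inserts after position(s) 3: mebigaurudik
surface: mebigaurudik

cell KEL=gu, NUM=em, POLE=mi:
underlying: mebga-e-eg-k
1. f -> v, s -> z, t -> d / V _ V: no change
2. 0 -> i / C _ C: inserts after position(s) 3, 8: mebigaeegik
surface: mebigaeegik


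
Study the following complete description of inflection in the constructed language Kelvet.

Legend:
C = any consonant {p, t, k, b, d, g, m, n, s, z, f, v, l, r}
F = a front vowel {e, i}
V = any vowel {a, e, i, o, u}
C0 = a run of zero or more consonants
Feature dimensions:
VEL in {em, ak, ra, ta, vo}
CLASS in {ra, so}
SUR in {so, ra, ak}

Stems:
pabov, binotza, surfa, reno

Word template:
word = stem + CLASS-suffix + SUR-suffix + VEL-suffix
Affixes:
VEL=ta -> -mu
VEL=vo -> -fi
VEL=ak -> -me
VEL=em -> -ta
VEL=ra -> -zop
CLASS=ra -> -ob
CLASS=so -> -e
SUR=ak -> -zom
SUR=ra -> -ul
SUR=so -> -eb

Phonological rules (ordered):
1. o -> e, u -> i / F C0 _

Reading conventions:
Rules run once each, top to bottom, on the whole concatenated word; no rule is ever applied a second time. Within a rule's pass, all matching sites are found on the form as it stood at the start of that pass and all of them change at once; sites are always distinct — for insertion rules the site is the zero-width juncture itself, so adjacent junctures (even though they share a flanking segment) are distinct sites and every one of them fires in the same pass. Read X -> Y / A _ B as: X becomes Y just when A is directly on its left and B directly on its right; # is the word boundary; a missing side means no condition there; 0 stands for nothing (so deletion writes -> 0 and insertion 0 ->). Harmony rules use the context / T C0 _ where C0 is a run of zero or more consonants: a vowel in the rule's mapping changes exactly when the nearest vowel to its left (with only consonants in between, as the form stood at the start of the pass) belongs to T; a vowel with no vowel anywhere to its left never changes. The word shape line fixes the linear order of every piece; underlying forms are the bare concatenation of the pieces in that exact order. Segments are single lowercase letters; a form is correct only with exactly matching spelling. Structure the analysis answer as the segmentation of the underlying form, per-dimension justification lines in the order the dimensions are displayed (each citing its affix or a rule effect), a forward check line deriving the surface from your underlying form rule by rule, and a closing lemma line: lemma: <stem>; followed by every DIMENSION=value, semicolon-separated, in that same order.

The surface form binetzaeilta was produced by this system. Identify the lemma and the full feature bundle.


underlying: binotza-e-ul-ta
VEL=em - signalled by the affix -ta
CLASS=so - signalled by the affix -e
SUR=ra - signalled by the affix -ul
check: binotzaeulta -> binetzaeilta
lemma: binotza; VEL=em; CLASS=so; SUR=ra


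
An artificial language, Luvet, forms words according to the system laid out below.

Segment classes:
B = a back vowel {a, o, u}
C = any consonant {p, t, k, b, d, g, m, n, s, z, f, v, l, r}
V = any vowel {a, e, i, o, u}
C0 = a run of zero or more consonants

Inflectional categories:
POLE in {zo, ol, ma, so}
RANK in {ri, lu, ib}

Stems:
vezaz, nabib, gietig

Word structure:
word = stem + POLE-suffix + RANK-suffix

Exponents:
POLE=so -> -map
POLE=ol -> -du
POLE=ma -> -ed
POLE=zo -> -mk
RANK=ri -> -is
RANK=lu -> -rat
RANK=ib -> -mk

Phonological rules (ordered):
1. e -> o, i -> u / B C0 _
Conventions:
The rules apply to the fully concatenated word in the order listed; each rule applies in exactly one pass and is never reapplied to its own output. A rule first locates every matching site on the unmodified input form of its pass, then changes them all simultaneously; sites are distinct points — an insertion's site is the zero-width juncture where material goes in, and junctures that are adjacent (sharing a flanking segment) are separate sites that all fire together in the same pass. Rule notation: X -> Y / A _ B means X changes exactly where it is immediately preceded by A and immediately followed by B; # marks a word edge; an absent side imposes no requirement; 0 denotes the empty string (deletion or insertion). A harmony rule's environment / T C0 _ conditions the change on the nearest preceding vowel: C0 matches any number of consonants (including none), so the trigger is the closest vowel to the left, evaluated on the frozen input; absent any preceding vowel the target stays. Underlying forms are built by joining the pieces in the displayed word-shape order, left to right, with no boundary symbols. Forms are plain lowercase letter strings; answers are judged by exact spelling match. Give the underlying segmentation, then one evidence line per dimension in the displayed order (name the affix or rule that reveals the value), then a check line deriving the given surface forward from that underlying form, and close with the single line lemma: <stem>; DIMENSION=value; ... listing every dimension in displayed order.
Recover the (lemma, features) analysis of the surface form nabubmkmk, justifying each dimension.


underlying: nabib-mk-mk
POLE=zo - signalled by the affix -mk
RANK=ib - signalled by the affix -mk
check: nabibmkmk -> nabubmkmk
lemma: nabib; POLE=zo; RANK=ib


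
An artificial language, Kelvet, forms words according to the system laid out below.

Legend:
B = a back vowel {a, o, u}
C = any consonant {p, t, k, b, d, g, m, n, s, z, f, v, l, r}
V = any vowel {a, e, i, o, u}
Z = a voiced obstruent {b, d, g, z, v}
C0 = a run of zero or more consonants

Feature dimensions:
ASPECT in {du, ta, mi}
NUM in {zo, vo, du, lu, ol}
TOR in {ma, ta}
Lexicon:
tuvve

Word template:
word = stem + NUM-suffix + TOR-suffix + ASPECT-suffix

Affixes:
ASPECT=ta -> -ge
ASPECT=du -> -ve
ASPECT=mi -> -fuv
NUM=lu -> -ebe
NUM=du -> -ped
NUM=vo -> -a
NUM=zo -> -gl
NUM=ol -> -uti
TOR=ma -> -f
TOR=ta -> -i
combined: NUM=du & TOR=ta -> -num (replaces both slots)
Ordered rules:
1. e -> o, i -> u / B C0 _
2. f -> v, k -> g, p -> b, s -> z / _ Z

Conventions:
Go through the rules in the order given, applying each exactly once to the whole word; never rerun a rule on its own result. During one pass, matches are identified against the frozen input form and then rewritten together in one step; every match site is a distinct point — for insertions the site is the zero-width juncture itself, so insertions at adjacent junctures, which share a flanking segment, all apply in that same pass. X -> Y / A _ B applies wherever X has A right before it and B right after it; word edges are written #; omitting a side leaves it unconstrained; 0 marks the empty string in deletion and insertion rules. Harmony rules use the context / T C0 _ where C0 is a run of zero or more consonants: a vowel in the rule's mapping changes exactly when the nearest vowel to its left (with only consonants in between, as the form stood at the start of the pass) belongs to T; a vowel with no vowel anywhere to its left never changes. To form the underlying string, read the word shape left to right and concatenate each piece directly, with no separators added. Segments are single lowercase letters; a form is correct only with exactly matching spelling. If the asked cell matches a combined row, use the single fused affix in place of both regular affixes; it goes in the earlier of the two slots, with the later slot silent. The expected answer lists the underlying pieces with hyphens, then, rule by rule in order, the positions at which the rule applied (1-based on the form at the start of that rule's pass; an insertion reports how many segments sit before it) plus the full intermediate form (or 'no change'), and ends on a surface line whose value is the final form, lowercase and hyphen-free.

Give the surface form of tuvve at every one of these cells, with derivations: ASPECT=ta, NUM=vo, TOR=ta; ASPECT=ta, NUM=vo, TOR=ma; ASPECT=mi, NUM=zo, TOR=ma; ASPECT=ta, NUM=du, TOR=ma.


cell ASPECT=ta, NUM=vo, TOR=ta:
underlying: tuvve-a-i-ge
1. e -> o, i -> u / B C0 _: fires at position(s) 5, 7: tuvvoauge
2. f -> v, k -> g, p -> b, s -> z / _ Z: no change
surface: tuvvoauge

cell ASPECT=ta, NUM=vo, TOR=ma:
underlying: tuvve-a-f-ge
1. e -> o, i -> u / B C0 _: fires at position(s) 5, 9: tuvvoafgo
2. f -> v, k -> g, p -> b, s -> z / _ Z: fires at position(s) 7: tuvvoavgo
surface: tuvvoavgo

cell ASPECT=mi, NUM=zo, TOR=ma:
underlying: tuvve-gl-f-fuv
1. e -> o, i -> u / B C0 _: fires at position(s) 5: tuvvoglffuv
2. f -> v, k -> g, p -> b, s -> z / _ Z: no change
surface: tuvvoglffuv

cell ASPECT=ta, NUM=du, TOR=ma:
underlying: tuvve-ped-f-ge
1. e -> o, i -> u / B C0 _: fires at position(s) 5: tuvvopedfge
2. f -> v, k -> g, p -> b, s -> z / _ Z: fires at position(s) 9: tuvvopedvge
surface: tuvvopedvge


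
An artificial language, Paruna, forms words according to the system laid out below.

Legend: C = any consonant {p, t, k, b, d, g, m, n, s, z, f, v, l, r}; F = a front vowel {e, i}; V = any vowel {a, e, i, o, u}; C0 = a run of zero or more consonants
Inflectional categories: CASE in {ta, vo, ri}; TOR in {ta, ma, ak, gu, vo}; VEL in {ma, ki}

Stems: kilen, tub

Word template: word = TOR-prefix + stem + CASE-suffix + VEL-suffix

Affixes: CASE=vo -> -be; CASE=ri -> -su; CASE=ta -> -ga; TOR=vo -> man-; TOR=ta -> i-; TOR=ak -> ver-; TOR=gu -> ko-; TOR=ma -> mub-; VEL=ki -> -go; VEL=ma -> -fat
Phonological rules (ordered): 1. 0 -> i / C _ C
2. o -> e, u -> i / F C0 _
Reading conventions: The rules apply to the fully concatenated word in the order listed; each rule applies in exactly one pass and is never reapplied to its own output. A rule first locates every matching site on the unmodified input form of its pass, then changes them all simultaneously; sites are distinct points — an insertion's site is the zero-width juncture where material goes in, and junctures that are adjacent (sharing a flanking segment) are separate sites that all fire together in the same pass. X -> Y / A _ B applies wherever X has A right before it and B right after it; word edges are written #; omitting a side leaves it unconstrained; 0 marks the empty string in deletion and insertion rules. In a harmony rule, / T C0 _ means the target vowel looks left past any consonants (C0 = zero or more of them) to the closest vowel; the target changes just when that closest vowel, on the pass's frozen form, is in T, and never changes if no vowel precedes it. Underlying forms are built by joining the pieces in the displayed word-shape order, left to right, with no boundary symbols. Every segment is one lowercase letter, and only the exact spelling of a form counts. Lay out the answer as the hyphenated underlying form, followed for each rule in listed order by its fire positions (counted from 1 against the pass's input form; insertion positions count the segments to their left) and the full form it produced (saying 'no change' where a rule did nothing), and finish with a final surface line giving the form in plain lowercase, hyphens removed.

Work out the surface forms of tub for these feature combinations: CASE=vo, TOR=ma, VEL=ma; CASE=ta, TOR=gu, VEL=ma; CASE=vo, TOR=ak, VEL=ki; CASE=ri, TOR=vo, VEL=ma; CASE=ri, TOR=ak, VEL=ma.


cell CASE=vo, TOR=ma, VEL=ma:
underlying: mub-tub-be-fat
1. 0 -> i / C _ C: inserts after position(s) 3, 6: mubitubibefat
2. o -> e, u -> i / F C0 _: fires at position(s) 6: mubitibibefat
surface: mubitibibefat

cell CASE=ta, TOR=gu, VEL=ma:
underlying: ko-tub-ga-fat
1. 0 -> i / C _ C: inserts after position(s) 5: kotubigafat
2. o -> e, u -> i / F C0 _: no change
surface: kotubigafat

cell CASE=vo, TOR=ak, VEL=ki:
underlying: ver-tub-be-go
1. 0 -> i / C _ C: inserts after position(s) 3, 6: veritubibego
2. o -> e, u -> i / F C0 _: fires at position(s) 6, 12: veritibibege
surface: veritibibege

cell CASE=ri, TOR=vo, VEL=ma:
underlying: man-tub-su-fat
1. 0 -> i / C _ C: inserts after position(s) 3, 6: manitubisufat
2. o -> e, u -> i / F C0 _: fires at position(s) 6, 10: manitibisifat
surface: manitibisifat

cell CASE=ri, TOR=ak, VEL=ma:
underlying: ver-tub-su-fat
1. 0 -> i / C _ C: inserts after position(s) 3, 6: veritubisufat
2. o -> e, u -> i / F C0 _: fires at position(s) 6, 10: veritibisifat
surface: veritibisifat
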